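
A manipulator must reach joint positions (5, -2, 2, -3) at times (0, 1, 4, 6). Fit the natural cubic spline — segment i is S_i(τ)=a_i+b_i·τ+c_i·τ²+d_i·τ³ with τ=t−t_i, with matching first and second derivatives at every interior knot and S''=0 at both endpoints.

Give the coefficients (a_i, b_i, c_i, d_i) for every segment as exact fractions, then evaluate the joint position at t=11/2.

  seg 0: a=5 b=-3551/426 c=0 d=569/426
  seg 1: a=-2 b=-922/213 c=569/142 d=-301/426
  seg 2: a=2 b=271/426 c=-167/71 d=167/426
S(11/2) = -1153/1136

Δ: Δ0=-7, Δ1=4/3, Δ2=-5/2
row 1: diag=8, rhs=50; c'=3/8, d'=25/4
row 2: denom=10−3·3/8=71/8; d'=(-23−3·25/4)/(71/8)=-334/71
back: M2=-334/71
back: M1=25/4−3/8·-334/71=569/71
M: M0=0, M1=569/71, M2=-334/71, M3=0
seg 0: a=5, c=M0/2=0, d=(M1−M0)/(6·1)=569/426, b=Δ0−h0·(2M0+M1)/6=-3551/426
seg 1: a=-2, c=M1/2=569/142, d=(M2−M1)/(6·3)=-301/426, b=Δ1−h1·(2M1+M2)/6=-922/213
seg 2: a=2, c=M2/2=-167/71, d=(M3−M2)/(6·2)=167/426, b=Δ2−h2·(2M2+M3)/6=271/426
t_q=11/2 → seg 2, τ=3/2; S=2+271/426·τ+-167/71·τ²+167/426·τ³=-1153/1136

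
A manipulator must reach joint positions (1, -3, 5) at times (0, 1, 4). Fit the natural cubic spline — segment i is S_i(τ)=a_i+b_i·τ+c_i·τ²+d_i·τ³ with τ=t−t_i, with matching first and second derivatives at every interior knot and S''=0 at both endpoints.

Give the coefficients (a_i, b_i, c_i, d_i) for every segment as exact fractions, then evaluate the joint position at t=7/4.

  seg 0: a=1 b=-29/6 c=0 d=5/6
  seg 1: a=-3 b=-7/3 c=5/2 d=-5/18
S(7/4) = -443/128

Δ: Δ0=-4, Δ1=8/3
row 1: diag=8, rhs=40; c'=3/8, d'=5
back: M1=5
M: M0=0, M1=5, M2=0
seg 0: a=1, c=M0/2=0, d=(M1−M0)/(6·1)=5/6, b=Δ0−h0·(2M0+M1)/6=-29/6
seg 1: a=-3, c=M1/2=5/2, d=(M2−M1)/(6·3)=-5/18, b=Δ1−h1·(2M1+M2)/6=-7/3
t_q=7/4 → seg 1, τ=3/4; S=-3+-7/3·τ+5/2·τ²+-5/18·τ³=-443/128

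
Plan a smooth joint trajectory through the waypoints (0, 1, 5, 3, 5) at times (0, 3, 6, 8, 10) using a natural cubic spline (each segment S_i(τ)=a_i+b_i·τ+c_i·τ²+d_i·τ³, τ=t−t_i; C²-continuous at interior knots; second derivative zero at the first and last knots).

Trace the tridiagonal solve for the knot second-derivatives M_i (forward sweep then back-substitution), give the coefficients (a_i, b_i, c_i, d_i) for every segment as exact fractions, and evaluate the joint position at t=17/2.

Δ: Δ0=1/3, Δ1=4/3, Δ2=-1, Δ3=1
row 1: diag=12, rhs=6; c'=1/4, d'=1/2
row 2: denom=10−3·1/4=37/4; d'=(-14−3·1/2)/(37/4)=-62/37
row 3: denom=8−2·8/37=280/37; d'=(12−2·-62/37)/(280/37)=71/35
back: M3=71/35
back: M2=-62/37−8/37·71/35=-74/35
back: M1=1/2−1/4·-74/35=36/35
M: M0=0, M1=36/35, M2=-74/35, M3=71/35, M4=0
seg 0: a=0, c=M0/2=0, d=(M1−M0)/(6·3)=2/35, b=Δ0−h0·(2M0+M1)/6=-19/105
seg 1: a=1, c=M1/2=18/35, d=(M2−M1)/(6·3)=-11/63, b=Δ1−h1·(2M1+M2)/6=143/105
seg 2: a=5, c=M2/2=-37/35, d=(M3−M2)/(6·2)=29/84, b=Δ2−h2·(2M2+M3)/6=-4/15
seg 3: a=3, c=M3/2=71/70, d=(M4−M3)/(6·2)=-71/420, b=Δ3−h3·(2M3+M4)/6=-37/105
t_q=17/2 → seg 3, τ=1/2; S=3+-37/105·τ+71/70·τ²+-71/420·τ³=489/160

  seg 0: a=0 b=-19/105 c=0 d=2/35
  seg 1: a=1 b=143/105 c=18/35 d=-11/63
  seg 2: a=5 b=-4/15 c=-37/35 d=29/84
  seg 3: a=3 b=-37/105 c=71/70 d=-71/420
S(17/2) = 489/160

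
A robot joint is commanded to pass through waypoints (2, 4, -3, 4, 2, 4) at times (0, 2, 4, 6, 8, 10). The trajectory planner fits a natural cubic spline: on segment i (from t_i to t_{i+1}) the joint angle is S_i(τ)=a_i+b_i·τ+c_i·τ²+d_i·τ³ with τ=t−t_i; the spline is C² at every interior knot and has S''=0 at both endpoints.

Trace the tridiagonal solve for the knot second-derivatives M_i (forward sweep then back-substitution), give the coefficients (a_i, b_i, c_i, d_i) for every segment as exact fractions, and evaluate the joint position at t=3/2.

Δ: Δ0=1, Δ1=-7/2, Δ2=7/2, Δ3=-1, Δ4=1
row 1: diag=8, rhs=-27; c'=1/4, d'=-27/8
row 2: denom=8−2·1/4=15/2; d'=(42−2·-27/8)/(15/2)=13/2
row 3: denom=8−2·4/15=112/15; d'=(-27−2·13/2)/(112/15)=-75/14
row 4: denom=8−2·15/56=209/28; d'=(12−2·-75/14)/(209/28)=636/209
back: M4=636/209
back: M3=-75/14−15/56·636/209=-1290/209
back: M2=13/2−4/15·-1290/209=3405/418
back: M1=-27/8−1/4·3405/418=-1131/209
M: M0=0, M1=-1131/209, M2=3405/418, M3=-1290/209, M4=636/209, M5=0
seg 0: a=2, c=M0/2=0, d=(M1−M0)/(6·2)=-377/836, b=Δ0−h0·(2M0+M1)/6=586/209
seg 1: a=4, c=M1/2=-1131/418, d=(M2−M1)/(6·2)=1889/1672, b=Δ1−h1·(2M1+M2)/6=-545/209
seg 2: a=-3, c=M2/2=3405/836, d=(M3−M2)/(6·2)=-105/88, b=Δ2−h2·(2M2+M3)/6=53/418
seg 3: a=4, c=M3/2=-645/209, d=(M4−M3)/(6·2)=321/418, b=Δ3−h3·(2M3+M4)/6=439/209
seg 4: a=2, c=M4/2=318/209, d=(M5−M4)/(6·2)=-53/209, b=Δ4−h4·(2M4+M5)/6=-215/209
t_q=3/2 → seg 0, τ=3/2; S=2+586/209·τ+0·τ²+-377/836·τ³=31325/6688

  seg 0: a=2 b=586/209 c=0 d=-377/836
  seg 1: a=4 b=-545/209 c=-1131/418 d=1889/1672
  seg 2: a=-3 b=53/418 c=3405/836 d=-105/88
  seg 3: a=4 b=439/209 c=-645/209 d=321/418
  seg 4: a=2 b=-215/209 c=318/209 d=-53/209
S(3/2) = 31325/6688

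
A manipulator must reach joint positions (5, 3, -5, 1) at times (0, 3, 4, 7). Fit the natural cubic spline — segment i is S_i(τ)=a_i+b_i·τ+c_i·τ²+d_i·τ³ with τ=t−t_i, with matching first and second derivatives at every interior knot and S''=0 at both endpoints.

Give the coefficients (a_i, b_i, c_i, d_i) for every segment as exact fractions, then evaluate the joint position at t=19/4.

  seg 0: a=5 b=164/63 c=0 d=-206/567
  seg 1: a=3 b=-454/63 c=-206/63 d=52/21
  seg 2: a=-5 b=-398/63 c=262/63 d=-262/567
S(19/4) = -243/32

Δ: Δ0=-2/3, Δ1=-8, Δ2=2
row 1: diag=8, rhs=-44; c'=1/8, d'=-11/2
row 2: denom=8−1·1/8=63/8; d'=(60−1·-11/2)/(63/8)=524/63
back: M2=524/63
back: M1=-11/2−1/8·524/63=-412/63
M: M0=0, M1=-412/63, M2=524/63, M3=0
seg 0: a=5, c=M0/2=0, d=(M1−M0)/(6·3)=-206/567, b=Δ0−h0·(2M0+M1)/6=164/63
seg 1: a=3, c=M1/2=-206/63, d=(M2−M1)/(6·1)=52/21, b=Δ1−h1·(2M1+M2)/6=-454/63
seg 2: a=-5, c=M2/2=262/63, d=(M3−M2)/(6·3)=-262/567, b=Δ2−h2·(2M2+M3)/6=-398/63
t_q=19/4 → seg 2, τ=3/4; S=-5+-398/63·τ+262/63·τ²+-262/567·τ³=-243/32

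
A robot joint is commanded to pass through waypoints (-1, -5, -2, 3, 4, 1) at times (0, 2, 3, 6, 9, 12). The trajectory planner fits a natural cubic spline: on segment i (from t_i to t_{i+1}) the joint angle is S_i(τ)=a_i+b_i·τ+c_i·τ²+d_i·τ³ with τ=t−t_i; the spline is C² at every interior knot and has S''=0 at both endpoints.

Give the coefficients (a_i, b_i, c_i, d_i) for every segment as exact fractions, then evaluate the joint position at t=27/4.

Δ: Δ0=-2, Δ1=3, Δ2=5/3, Δ3=1/3, Δ4=-1
row 1: diag=6, rhs=30; c'=1/6, d'=5
row 2: denom=8−1·1/6=47/6; d'=(-8−1·5)/(47/6)=-78/47
row 3: denom=12−3·18/47=510/47; d'=(-8−3·-78/47)/(510/47)=-71/255
row 4: denom=12−3·47/170=1899/170; d'=(-8−3·-71/255)/(1899/170)=-406/633
back: M4=-406/633
back: M3=-71/255−47/170·-406/633=-64/633
back: M2=-78/47−18/47·-64/633=-342/211
back: M1=5−1/6·-342/211=1112/211
M: M0=0, M1=1112/211, M2=-342/211, M3=-64/633, M4=-406/633, M5=0
seg 0: a=-1, c=M0/2=0, d=(M1−M0)/(6·2)=278/633, b=Δ0−h0·(2M0+M1)/6=-2378/633
seg 1: a=-5, c=M1/2=556/211, d=(M2−M1)/(6·1)=-727/633, b=Δ1−h1·(2M1+M2)/6=958/633
seg 2: a=-2, c=M2/2=-171/211, d=(M3−M2)/(6·3)=481/5697, b=Δ2−h2·(2M2+M3)/6=2113/633
seg 3: a=3, c=M3/2=-32/633, d=(M4−M3)/(6·3)=-19/633, b=Δ3−h3·(2M3+M4)/6=478/633
seg 4: a=4, c=M4/2=-203/633, d=(M5−M4)/(6·3)=203/5697, b=Δ4−h4·(2M4+M5)/6=-227/633
t_q=27/4 → seg 3, τ=3/4; S=3+478/633·τ+-32/633·τ²+-19/633·τ³=47605/13504

  seg 0: a=-1 b=-2378/633 c=0 d=278/633
  seg 1: a=-5 b=958/633 c=556/211 d=-727/633
  seg 2: a=-2 b=2113/633 c=-171/211 d=481/5697
  seg 3: a=3 b=478/633 c=-32/633 d=-19/633
  seg 4: a=4 b=-227/633 c=-203/633 d=203/5697
S(27/4) = 47605/13504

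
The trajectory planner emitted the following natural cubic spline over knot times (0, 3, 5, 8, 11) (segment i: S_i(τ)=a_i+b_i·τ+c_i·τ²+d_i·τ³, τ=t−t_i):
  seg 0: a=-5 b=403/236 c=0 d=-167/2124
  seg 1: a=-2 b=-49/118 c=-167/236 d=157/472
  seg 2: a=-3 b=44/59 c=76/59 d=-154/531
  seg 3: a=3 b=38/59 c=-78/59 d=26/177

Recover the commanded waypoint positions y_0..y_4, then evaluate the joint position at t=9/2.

y_0=-5 y_1=-2 y_2=-3 y_3=3 y_4=-3
S(9/2) = -11677/3776

y_0 = S_0(0) = a_0 = -5
y_1 = S_1(0) = a_1 = -2
y_2 = S_2(0) = a_2 = -3
y_3 = S_3(0) = a_3 = 3
y_4 = S_3(3) = -3
t_q=9/2 is in segment 1 (τ=3/2); S_1(τ)=-11677/3776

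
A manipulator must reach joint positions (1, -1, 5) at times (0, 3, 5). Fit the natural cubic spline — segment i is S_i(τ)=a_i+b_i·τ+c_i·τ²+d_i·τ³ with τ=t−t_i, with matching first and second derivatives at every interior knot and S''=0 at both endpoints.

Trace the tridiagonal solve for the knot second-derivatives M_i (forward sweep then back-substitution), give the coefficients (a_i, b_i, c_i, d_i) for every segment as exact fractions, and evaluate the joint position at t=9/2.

  seg 0: a=1 b=-53/30 c=0 d=11/90
  seg 1: a=-1 b=23/15 c=11/10 d=-11/60
S(9/2) = 101/32

Δ: Δ0=-2/3, Δ1=3
row 1: diag=10, rhs=22; c'=1/5, d'=11/5
back: M1=11/5
M: M0=0, M1=11/5, M2=0
seg 0: a=1, c=M0/2=0, d=(M1−M0)/(6·3)=11/90, b=Δ0−h0·(2M0+M1)/6=-53/30
seg 1: a=-1, c=M1/2=11/10, d=(M2−M1)/(6·2)=-11/60, b=Δ1−h1·(2M1+M2)/6=23/15
t_q=9/2 → seg 1, τ=3/2; S=-1+23/15·τ+11/10·τ²+-11/60·τ³=101/32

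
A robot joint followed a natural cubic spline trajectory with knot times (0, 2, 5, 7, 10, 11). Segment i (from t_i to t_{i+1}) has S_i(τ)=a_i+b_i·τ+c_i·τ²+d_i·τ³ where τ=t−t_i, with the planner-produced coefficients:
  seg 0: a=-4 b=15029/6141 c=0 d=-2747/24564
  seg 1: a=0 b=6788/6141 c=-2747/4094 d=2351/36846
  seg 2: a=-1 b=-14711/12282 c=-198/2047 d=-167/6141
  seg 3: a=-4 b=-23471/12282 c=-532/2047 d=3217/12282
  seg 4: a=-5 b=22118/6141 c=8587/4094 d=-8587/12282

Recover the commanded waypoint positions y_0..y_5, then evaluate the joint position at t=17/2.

y_0=-4 y_1=0 y_2=-1 y_3=-4 y_4=-5 y_5=0
S(17/2) = -215091/32752

y_0 = S_0(0) = a_0 = -4
y_1 = S_1(0) = a_1 = 0
y_2 = S_2(0) = a_2 = -1
y_3 = S_3(0) = a_3 = -4
y_4 = S_4(0) = a_4 = -5
y_5 = S_4(1) = 0
t_q=17/2 is in segment 3 (τ=3/2); S_3(τ)=-215091/32752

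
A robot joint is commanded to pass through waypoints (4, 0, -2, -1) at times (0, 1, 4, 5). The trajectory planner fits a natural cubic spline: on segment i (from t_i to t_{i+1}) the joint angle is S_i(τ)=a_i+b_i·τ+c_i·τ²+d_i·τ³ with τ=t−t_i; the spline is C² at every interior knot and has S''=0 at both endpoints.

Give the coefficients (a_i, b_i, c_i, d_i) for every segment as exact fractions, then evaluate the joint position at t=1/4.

Δ: Δ0=-4, Δ1=-2/3, Δ2=1
row 1: diag=8, rhs=20; c'=3/8, d'=5/2
row 2: denom=8−3·3/8=55/8; d'=(10−3·5/2)/(55/8)=4/11
back: M2=4/11
back: M1=5/2−3/8·4/11=26/11
M: M0=0, M1=26/11, M2=4/11, M3=0
seg 0: a=4, c=M0/2=0, d=(M1−M0)/(6·1)=13/33, b=Δ0−h0·(2M0+M1)/6=-145/33
seg 1: a=0, c=M1/2=13/11, d=(M2−M1)/(6·3)=-1/9, b=Δ1−h1·(2M1+M2)/6=-106/33
seg 2: a=-2, c=M2/2=2/11, d=(M3−M2)/(6·1)=-2/33, b=Δ2−h2·(2M2+M3)/6=29/33
t_q=1/4 → seg 0, τ=1/4; S=4+-145/33·τ+0·τ²+13/33·τ³=2047/704

  seg 0: a=4 b=-145/33 c=0 d=13/33
  seg 1: a=0 b=-106/33 c=13/11 d=-1/9
  seg 2: a=-2 b=29/33 c=2/11 d=-2/33
S(1/4) = 2047/704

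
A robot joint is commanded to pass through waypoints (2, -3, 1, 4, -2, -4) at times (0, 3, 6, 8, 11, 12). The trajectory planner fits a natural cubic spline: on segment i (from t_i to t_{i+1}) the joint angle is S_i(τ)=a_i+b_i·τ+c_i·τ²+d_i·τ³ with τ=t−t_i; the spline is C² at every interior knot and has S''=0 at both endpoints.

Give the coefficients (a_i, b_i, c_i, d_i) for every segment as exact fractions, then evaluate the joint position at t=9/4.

Δ: Δ0=-5/3, Δ1=4/3, Δ2=3/2, Δ3=-2, Δ4=-2
row 1: diag=12, rhs=18; c'=1/4, d'=3/2
row 2: denom=10−3·1/4=37/4; d'=(1−3·3/2)/(37/4)=-14/37
row 3: denom=10−2·8/37=354/37; d'=(-21−2·-14/37)/(354/37)=-749/354
row 4: denom=8−3·37/118=833/118; d'=(0−3·-749/354)/(833/118)=107/119
back: M4=107/119
back: M3=-749/354−37/118·107/119=-856/357
back: M2=-14/37−8/37·-856/357=50/357
back: M1=3/2−1/4·50/357=523/357
M: M0=0, M1=523/357, M2=50/357, M3=-856/357, M4=107/119, M5=0
seg 0: a=2, c=M0/2=0, d=(M1−M0)/(6·3)=523/6426, b=Δ0−h0·(2M0+M1)/6=-571/238
seg 1: a=-3, c=M1/2=523/714, d=(M2−M1)/(6·3)=-473/6426, b=Δ1−h1·(2M1+M2)/6=-24/119
seg 2: a=1, c=M2/2=25/357, d=(M3−M2)/(6·2)=-151/714, b=Δ2−h2·(2M2+M3)/6=75/34
seg 3: a=4, c=M3/2=-428/357, d=(M4−M3)/(6·3)=1177/6426, b=Δ3−h3·(2M3+M4)/6=-37/714
seg 4: a=-2, c=M4/2=107/238, d=(M5−M4)/(6·1)=-107/714, b=Δ4−h4·(2M4+M5)/6=-821/357
t_q=9/4 → seg 0, τ=9/4; S=2+-571/238·τ+0·τ²+523/6426·τ³=-5377/2176

  seg 0: a=2 b=-571/238 c=0 d=523/6426
  seg 1: a=-3 b=-24/119 c=523/714 d=-473/6426
  seg 2: a=1 b=75/34 c=25/357 d=-151/714
  seg 3: a=4 b=-37/714 c=-428/357 d=1177/6426
  seg 4: a=-2 b=-821/357 c=107/238 d=-107/714
S(9/4) = -5377/2176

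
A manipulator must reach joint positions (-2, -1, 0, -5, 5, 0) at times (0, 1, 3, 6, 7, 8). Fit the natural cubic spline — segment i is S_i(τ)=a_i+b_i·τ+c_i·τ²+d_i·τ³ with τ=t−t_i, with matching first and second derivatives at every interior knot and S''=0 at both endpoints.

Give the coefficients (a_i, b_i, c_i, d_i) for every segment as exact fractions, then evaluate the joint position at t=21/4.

  seg 0: a=-2 b=91/120 c=0 d=29/120
  seg 1: a=-1 b=89/60 c=29/40 d=-73/120
  seg 2: a=0 b=-35/12 c=-117/40 d=401/360
  seg 3: a=-5 b=1153/120 c=71/10 d=-161/24
  seg 4: a=5 b=221/60 c=-521/40 d=521/120
S(21/4) = -22227/2560

Δ: Δ0=1, Δ1=1/2, Δ2=-5/3, Δ3=10, Δ4=-5
row 1: diag=6, rhs=-3; c'=1/3, d'=-1/2
row 2: denom=10−2·1/3=28/3; d'=(-13−2·-1/2)/(28/3)=-9/7
row 3: denom=8−3·9/28=197/28; d'=(70−3·-9/7)/(197/28)=2068/197
row 4: denom=4−1·28/197=760/197; d'=(-90−1·2068/197)/(760/197)=-521/20
back: M4=-521/20
back: M3=2068/197−28/197·-521/20=71/5
back: M2=-9/7−9/28·71/5=-117/20
back: M1=-1/2−1/3·-117/20=29/20
M: M0=0, M1=29/20, M2=-117/20, M3=71/5, M4=-521/20, M5=0
seg 0: a=-2, c=M0/2=0, d=(M1−M0)/(6·1)=29/120, b=Δ0−h0·(2M0+M1)/6=91/120
seg 1: a=-1, c=M1/2=29/40, d=(M2−M1)/(6·2)=-73/120, b=Δ1−h1·(2M1+M2)/6=89/60
seg 2: a=0, c=M2/2=-117/40, d=(M3−M2)/(6·3)=401/360, b=Δ2−h2·(2M2+M3)/6=-35/12
seg 3: a=-5, c=M3/2=71/10, d=(M4−M3)/(6·1)=-161/24, b=Δ3−h3·(2M3+M4)/6=1153/120
seg 4: a=5, c=M4/2=-521/40, d=(M5−M4)/(6·1)=521/120, b=Δ4−h4·(2M4+M5)/6=221/60
t_q=21/4 → seg 2, τ=9/4; S=0+-35/12·τ+-117/40·τ²+401/360·τ³=-22227/2560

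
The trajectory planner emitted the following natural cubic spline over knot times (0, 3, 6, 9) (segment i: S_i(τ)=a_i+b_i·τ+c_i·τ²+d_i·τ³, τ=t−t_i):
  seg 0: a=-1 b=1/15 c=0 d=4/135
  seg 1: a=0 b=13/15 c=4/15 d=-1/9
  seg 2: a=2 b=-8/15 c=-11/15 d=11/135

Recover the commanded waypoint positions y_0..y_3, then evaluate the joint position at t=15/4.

y_0 = S_0(0) = a_0 = -1
y_1 = S_1(0) = a_1 = 0
y_2 = S_2(0) = a_2 = 2
y_3 = S_2(3) = -4
t_q=15/4 is in segment 1 (τ=3/4); S_1(τ)=241/320

y_0=-1 y_1=0 y_2=2 y_3=-4
S(15/4) = 241/320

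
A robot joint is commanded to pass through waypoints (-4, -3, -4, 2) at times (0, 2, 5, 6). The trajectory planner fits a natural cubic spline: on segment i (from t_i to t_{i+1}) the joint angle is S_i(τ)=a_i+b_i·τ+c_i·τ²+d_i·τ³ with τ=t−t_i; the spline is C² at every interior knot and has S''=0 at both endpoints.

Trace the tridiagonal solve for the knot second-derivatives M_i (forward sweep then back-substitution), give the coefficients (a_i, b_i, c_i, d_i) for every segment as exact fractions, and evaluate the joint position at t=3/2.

  seg 0: a=-4 b=521/426 c=0 d=-77/426
  seg 1: a=-3 b=-403/426 c=-77/71 d=61/142
  seg 2: a=-4 b=883/213 c=395/142 d=-395/426
S(3/2) = -3153/1136

Δ: Δ0=1/2, Δ1=-1/3, Δ2=6
row 1: diag=10, rhs=-5; c'=3/10, d'=-1/2
row 2: denom=8−3·3/10=71/10; d'=(38−3·-1/2)/(71/10)=395/71
back: M2=395/71
back: M1=-1/2−3/10·395/71=-154/71
M: M0=0, M1=-154/71, M2=395/71, M3=0
seg 0: a=-4, c=M0/2=0, d=(M1−M0)/(6·2)=-77/426, b=Δ0−h0·(2M0+M1)/6=521/426
seg 1: a=-3, c=M1/2=-77/71, d=(M2−M1)/(6·3)=61/142, b=Δ1−h1·(2M1+M2)/6=-403/426
seg 2: a=-4, c=M2/2=395/142, d=(M3−M2)/(6·1)=-395/426, b=Δ2−h2·(2M2+M3)/6=883/213
t_q=3/2 → seg 0, τ=3/2; S=-4+521/426·τ+0·τ²+-77/426·τ³=-3153/1136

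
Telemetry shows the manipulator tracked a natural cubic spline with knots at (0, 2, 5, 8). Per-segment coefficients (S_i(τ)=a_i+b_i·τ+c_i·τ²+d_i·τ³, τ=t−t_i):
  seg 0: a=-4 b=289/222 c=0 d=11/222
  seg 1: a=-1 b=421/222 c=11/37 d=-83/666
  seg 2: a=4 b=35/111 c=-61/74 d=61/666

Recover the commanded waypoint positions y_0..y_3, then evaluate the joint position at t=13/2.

y_0 = S_0(0) = a_0 = -4
y_1 = S_1(0) = a_1 = -1
y_2 = S_2(0) = a_2 = 4
y_3 = S_2(3) = 0
t_q=13/2 is in segment 2 (τ=3/2); S_2(τ)=1733/592

y_0=-4 y_1=-1 y_2=4 y_3=0
S(13/2) = 1733/592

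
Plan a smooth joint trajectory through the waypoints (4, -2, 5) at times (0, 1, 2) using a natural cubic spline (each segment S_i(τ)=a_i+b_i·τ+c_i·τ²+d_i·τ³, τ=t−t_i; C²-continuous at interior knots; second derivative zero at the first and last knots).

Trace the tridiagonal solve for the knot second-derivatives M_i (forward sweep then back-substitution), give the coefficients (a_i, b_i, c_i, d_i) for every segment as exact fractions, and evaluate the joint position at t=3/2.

  seg 0: a=4 b=-37/4 c=0 d=13/4
  seg 1: a=-2 b=1/2 c=39/4 d=-13/4
S(3/2) = 9/32

Δ: Δ0=-6, Δ1=7
row 1: diag=4, rhs=78; c'=1/4, d'=39/2
back: M1=39/2
M: M0=0, M1=39/2, M2=0
seg 0: a=4, c=M0/2=0, d=(M1−M0)/(6·1)=13/4, b=Δ0−h0·(2M0+M1)/6=-37/4
seg 1: a=-2, c=M1/2=39/4, d=(M2−M1)/(6·1)=-13/4, b=Δ1−h1·(2M1+M2)/6=1/2
t_q=3/2 → seg 1, τ=1/2; S=-2+1/2·τ+39/4·τ²+-13/4·τ³=9/32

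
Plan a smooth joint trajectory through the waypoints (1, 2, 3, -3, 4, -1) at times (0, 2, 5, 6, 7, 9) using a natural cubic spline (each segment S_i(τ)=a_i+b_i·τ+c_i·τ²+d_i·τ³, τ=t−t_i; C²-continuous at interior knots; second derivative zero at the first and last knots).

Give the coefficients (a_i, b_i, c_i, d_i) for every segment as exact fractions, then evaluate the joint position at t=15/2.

Δ: Δ0=1/2, Δ1=1/3, Δ2=-6, Δ3=7, Δ4=-5/2
row 1: diag=10, rhs=-1; c'=3/10, d'=-1/10
row 2: denom=8−3·3/10=71/10; d'=(-38−3·-1/10)/(71/10)=-377/71
row 3: denom=4−1·10/71=274/71; d'=(78−1·-377/71)/(274/71)=5915/274
row 4: denom=6−1·71/274=1573/274; d'=(-57−1·5915/274)/(1573/274)=-21533/1573
back: M4=-21533/1573
back: M3=5915/274−71/274·-21533/1573=39537/1573
back: M2=-377/71−10/71·39537/1573=-13921/1573
back: M1=-1/10−3/10·-13921/1573=4019/1573
M: M0=0, M1=4019/1573, M2=-13921/1573, M3=39537/1573, M4=-21533/1573, M5=0
seg 0: a=1, c=M0/2=0, d=(M1−M0)/(6·2)=4019/18876, b=Δ0−h0·(2M0+M1)/6=-3319/9438
seg 1: a=2, c=M1/2=4019/3146, d=(M2−M1)/(6·3)=-230/363, b=Δ1−h1·(2M1+M2)/6=20795/9438
seg 2: a=3, c=M2/2=-13921/3146, d=(M3−M2)/(6·1)=26729/4719, b=Δ2−h2·(2M2+M3)/6=-68323/9438
seg 3: a=-3, c=M3/2=39537/3146, d=(M4−M3)/(6·1)=-30535/4719, b=Δ3−h3·(2M3+M4)/6=775/858
seg 4: a=4, c=M4/2=-21533/3146, d=(M5−M4)/(6·2)=21533/18876, b=Δ4−h4·(2M4+M5)/6=62537/9438
t_q=15/2 → seg 4, τ=1/2; S=4+62537/9438·τ+-21533/3146·τ²+21533/18876·τ³=289155/50336

  seg 0: a=1 b=-3319/9438 c=0 d=4019/18876
  seg 1: a=2 b=20795/9438 c=4019/3146 d=-230/363
  seg 2: a=3 b=-68323/9438 c=-13921/3146 d=26729/4719
  seg 3: a=-3 b=775/858 c=39537/3146 d=-30535/4719
  seg 4: a=4 b=62537/9438 c=-21533/3146 d=21533/18876
S(15/2) = 289155/50336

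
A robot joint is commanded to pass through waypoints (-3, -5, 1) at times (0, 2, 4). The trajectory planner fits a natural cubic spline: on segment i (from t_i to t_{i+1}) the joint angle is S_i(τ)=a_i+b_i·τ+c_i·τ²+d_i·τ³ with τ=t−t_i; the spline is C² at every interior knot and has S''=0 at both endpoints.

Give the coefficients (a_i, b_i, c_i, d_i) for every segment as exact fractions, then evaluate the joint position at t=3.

Δ: Δ0=-1, Δ1=3
row 1: diag=8, rhs=24; c'=1/4, d'=3
back: M1=3
M: M0=0, M1=3, M2=0
seg 0: a=-3, c=M0/2=0, d=(M1−M0)/(6·2)=1/4, b=Δ0−h0·(2M0+M1)/6=-2
seg 1: a=-5, c=M1/2=3/2, d=(M2−M1)/(6·2)=-1/4, b=Δ1−h1·(2M1+M2)/6=1
t_q=3 → seg 1, τ=1; S=-5+1·τ+3/2·τ²+-1/4·τ³=-11/4

  seg 0: a=-3 b=-2 c=0 d=1/4
  seg 1: a=-5 b=1 c=3/2 d=-1/4
S(3) = -11/4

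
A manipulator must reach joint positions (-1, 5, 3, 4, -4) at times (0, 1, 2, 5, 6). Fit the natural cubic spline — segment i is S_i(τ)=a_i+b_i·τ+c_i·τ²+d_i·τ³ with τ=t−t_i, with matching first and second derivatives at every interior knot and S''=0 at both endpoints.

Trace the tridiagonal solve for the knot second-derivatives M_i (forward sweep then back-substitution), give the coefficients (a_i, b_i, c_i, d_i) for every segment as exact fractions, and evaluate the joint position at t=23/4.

Δ: Δ0=6, Δ1=-2, Δ2=1/3, Δ3=-8
row 1: diag=4, rhs=-48; c'=1/4, d'=-12
row 2: denom=8−1·1/4=31/4; d'=(14−1·-12)/(31/4)=104/31
row 3: denom=8−3·12/31=212/31; d'=(-50−3·104/31)/(212/31)=-931/106
back: M3=-931/106
back: M2=104/31−12/31·-931/106=358/53
back: M1=-12−1/4·358/53=-1451/106
M: M0=0, M1=-1451/106, M2=358/53, M3=-931/106, M4=0
seg 0: a=-1, c=M0/2=0, d=(M1−M0)/(6·1)=-1451/636, b=Δ0−h0·(2M0+M1)/6=5267/636
seg 1: a=5, c=M1/2=-1451/212, d=(M2−M1)/(6·1)=2167/636, b=Δ1−h1·(2M1+M2)/6=457/318
seg 2: a=3, c=M2/2=179/53, d=(M3−M2)/(6·3)=-183/212, b=Δ2−h2·(2M2+M3)/6=-1291/636
seg 3: a=4, c=M3/2=-931/212, d=(M4−M3)/(6·1)=931/636, b=Δ3−h3·(2M3+M4)/6=-1613/318
t_q=23/4 → seg 3, τ=3/4; S=4+-1613/318·τ+-931/212·τ²+931/636·τ³=-22481/13568

  seg 0: a=-1 b=5267/636 c=0 d=-1451/636
  seg 1: a=5 b=457/318 c=-1451/212 d=2167/636
  seg 2: a=3 b=-1291/636 c=179/53 d=-183/212
  seg 3: a=4 b=-1613/318 c=-931/212 d=931/636
S(23/4) = -22481/13568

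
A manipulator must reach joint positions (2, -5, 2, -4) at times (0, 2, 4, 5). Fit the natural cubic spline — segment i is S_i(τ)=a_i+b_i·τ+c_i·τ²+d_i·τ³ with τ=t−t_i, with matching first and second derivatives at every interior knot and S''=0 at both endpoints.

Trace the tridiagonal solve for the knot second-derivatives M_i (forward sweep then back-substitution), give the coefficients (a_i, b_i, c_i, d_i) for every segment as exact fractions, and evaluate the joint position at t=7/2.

Δ: Δ0=-7/2, Δ1=7/2, Δ2=-6
row 1: diag=8, rhs=42; c'=1/4, d'=21/4
row 2: denom=6−2·1/4=11/2; d'=(-57−2·21/4)/(11/2)=-135/11
back: M2=-135/11
back: M1=21/4−1/4·-135/11=183/22
M: M0=0, M1=183/22, M2=-135/11, M3=0
seg 0: a=2, c=M0/2=0, d=(M1−M0)/(6·2)=61/88, b=Δ0−h0·(2M0+M1)/6=-69/11
seg 1: a=-5, c=M1/2=183/44, d=(M2−M1)/(6·2)=-151/88, b=Δ1−h1·(2M1+M2)/6=45/22
seg 2: a=2, c=M2/2=-135/22, d=(M3−M2)/(6·1)=45/22, b=Δ2−h2·(2M2+M3)/6=-21/11
t_q=7/2 → seg 1, τ=3/2; S=-5+45/22·τ+183/44·τ²+-151/88·τ³=1151/704

  seg 0: a=2 b=-69/11 c=0 d=61/88
  seg 1: a=-5 b=45/22 c=183/44 d=-151/88
  seg 2: a=2 b=-21/11 c=-135/22 d=45/22
S(7/2) = 1151/704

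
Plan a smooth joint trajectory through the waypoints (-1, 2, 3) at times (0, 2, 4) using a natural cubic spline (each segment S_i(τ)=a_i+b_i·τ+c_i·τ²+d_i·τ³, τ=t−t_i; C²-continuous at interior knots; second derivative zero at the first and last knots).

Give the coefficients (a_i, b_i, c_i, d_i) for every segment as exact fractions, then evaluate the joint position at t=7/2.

  seg 0: a=-1 b=7/4 c=0 d=-1/16
  seg 1: a=2 b=1 c=-3/8 d=1/16
S(7/2) = 367/128

Δ: Δ0=3/2, Δ1=1/2
row 1: diag=8, rhs=-6; c'=1/4, d'=-3/4
back: M1=-3/4
M: M0=0, M1=-3/4, M2=0
seg 0: a=-1, c=M0/2=0, d=(M1−M0)/(6·2)=-1/16, b=Δ0−h0·(2M0+M1)/6=7/4
seg 1: a=2, c=M1/2=-3/8, d=(M2−M1)/(6·2)=1/16, b=Δ1−h1·(2M1+M2)/6=1
t_q=7/2 → seg 1, τ=3/2; S=2+1·τ+-3/8·τ²+1/16·τ³=367/128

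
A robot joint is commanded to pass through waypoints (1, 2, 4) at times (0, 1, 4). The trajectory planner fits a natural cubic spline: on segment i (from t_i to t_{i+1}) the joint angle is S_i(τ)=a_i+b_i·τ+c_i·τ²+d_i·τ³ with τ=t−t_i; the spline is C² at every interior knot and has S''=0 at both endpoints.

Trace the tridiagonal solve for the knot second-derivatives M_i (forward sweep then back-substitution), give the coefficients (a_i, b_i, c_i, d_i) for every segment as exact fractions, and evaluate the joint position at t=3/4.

  seg 0: a=1 b=25/24 c=0 d=-1/24
  seg 1: a=2 b=11/12 c=-1/8 d=1/72
S(3/4) = 903/512

Δ: Δ0=1, Δ1=2/3
row 1: diag=8, rhs=-2; c'=3/8, d'=-1/4
back: M1=-1/4
M: M0=0, M1=-1/4, M2=0
seg 0: a=1, c=M0/2=0, d=(M1−M0)/(6·1)=-1/24, b=Δ0−h0·(2M0+M1)/6=25/24
seg 1: a=2, c=M1/2=-1/8, d=(M2−M1)/(6·3)=1/72, b=Δ1−h1·(2M1+M2)/6=11/12
t_q=3/4 → seg 0, τ=3/4; S=1+25/24·τ+0·τ²+-1/24·τ³=903/512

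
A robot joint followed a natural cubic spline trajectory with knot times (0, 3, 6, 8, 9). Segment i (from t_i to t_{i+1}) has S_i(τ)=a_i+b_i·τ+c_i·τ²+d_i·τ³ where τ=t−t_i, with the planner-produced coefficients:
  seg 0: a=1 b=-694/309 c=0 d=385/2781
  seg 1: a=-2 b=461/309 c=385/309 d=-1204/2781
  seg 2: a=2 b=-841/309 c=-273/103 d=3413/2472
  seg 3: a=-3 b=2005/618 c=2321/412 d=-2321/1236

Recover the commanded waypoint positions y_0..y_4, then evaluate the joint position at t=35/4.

y_0=1 y_1=-2 y_2=2 y_3=-3 y_4=4
S(35/4) = 47723/26368

y_0 = S_0(0) = a_0 = 1
y_1 = S_1(0) = a_1 = -2
y_2 = S_2(0) = a_2 = 2
y_3 = S_3(0) = a_3 = -3
y_4 = S_3(1) = 4
t_q=35/4 is in segment 3 (τ=3/4); S_3(τ)=47723/26368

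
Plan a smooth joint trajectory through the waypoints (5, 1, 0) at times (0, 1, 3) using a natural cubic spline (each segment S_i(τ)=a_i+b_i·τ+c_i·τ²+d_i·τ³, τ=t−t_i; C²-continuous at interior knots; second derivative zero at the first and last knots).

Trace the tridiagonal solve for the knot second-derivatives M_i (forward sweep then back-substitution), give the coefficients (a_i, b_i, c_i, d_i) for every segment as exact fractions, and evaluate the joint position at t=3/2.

Δ: Δ0=-4, Δ1=-1/2
row 1: diag=6, rhs=21; c'=1/3, d'=7/2
back: M1=7/2
M: M0=0, M1=7/2, M2=0
seg 0: a=5, c=M0/2=0, d=(M1−M0)/(6·1)=7/12, b=Δ0−h0·(2M0+M1)/6=-55/12
seg 1: a=1, c=M1/2=7/4, d=(M2−M1)/(6·2)=-7/24, b=Δ1−h1·(2M1+M2)/6=-17/6
t_q=3/2 → seg 1, τ=1/2; S=1+-17/6·τ+7/4·τ²+-7/24·τ³=-1/64

  seg 0: a=5 b=-55/12 c=0 d=7/12
  seg 1: a=1 b=-17/6 c=7/4 d=-7/24
S(3/2) = -1/64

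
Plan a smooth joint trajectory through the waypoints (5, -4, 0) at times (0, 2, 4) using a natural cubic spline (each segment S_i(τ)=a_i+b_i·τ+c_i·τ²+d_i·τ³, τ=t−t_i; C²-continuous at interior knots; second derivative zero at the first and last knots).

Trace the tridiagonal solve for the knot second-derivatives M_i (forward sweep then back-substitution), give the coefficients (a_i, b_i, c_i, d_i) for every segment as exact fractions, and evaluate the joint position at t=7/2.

  seg 0: a=5 b=-49/8 c=0 d=13/32
  seg 1: a=-4 b=-5/4 c=39/16 d=-13/32
S(7/2) = -451/256

Δ: Δ0=-9/2, Δ1=2
row 1: diag=8, rhs=39; c'=1/4, d'=39/8
back: M1=39/8
M: M0=0, M1=39/8, M2=0
seg 0: a=5, c=M0/2=0, d=(M1−M0)/(6·2)=13/32, b=Δ0−h0·(2M0+M1)/6=-49/8
seg 1: a=-4, c=M1/2=39/16, d=(M2−M1)/(6·2)=-13/32, b=Δ1−h1·(2M1+M2)/6=-5/4
t_q=7/2 → seg 1, τ=3/2; S=-4+-5/4·τ+39/16·τ²+-13/32·τ³=-451/256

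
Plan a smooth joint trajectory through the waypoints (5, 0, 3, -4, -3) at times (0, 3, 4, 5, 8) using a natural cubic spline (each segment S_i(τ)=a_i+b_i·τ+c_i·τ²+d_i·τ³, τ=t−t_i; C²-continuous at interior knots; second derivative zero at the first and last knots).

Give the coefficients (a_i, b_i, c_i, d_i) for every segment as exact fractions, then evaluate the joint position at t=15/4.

  seg 0: a=5 b=-137/30 c=0 d=29/90
  seg 1: a=0 b=62/15 c=29/10 d=-121/30
  seg 2: a=3 b=-13/6 c=-46/5 d=131/30
  seg 3: a=-4 b=-112/15 c=39/10 d=-13/30
S(15/4) = 1939/640

Δ: Δ0=-5/3, Δ1=3, Δ2=-7, Δ3=1/3
row 1: diag=8, rhs=28; c'=1/8, d'=7/2
row 2: denom=4−1·1/8=31/8; d'=(-60−1·7/2)/(31/8)=-508/31
row 3: denom=8−1·8/31=240/31; d'=(44−1·-508/31)/(240/31)=39/5
back: M3=39/5
back: M2=-508/31−8/31·39/5=-92/5
back: M1=7/2−1/8·-92/5=29/5
M: M0=0, M1=29/5, M2=-92/5, M3=39/5, M4=0
seg 0: a=5, c=M0/2=0, d=(M1−M0)/(6·3)=29/90, b=Δ0−h0·(2M0+M1)/6=-137/30
seg 1: a=0, c=M1/2=29/10, d=(M2−M1)/(6·1)=-121/30, b=Δ1−h1·(2M1+M2)/6=62/15
seg 2: a=3, c=M2/2=-46/5, d=(M3−M2)/(6·1)=131/30, b=Δ2−h2·(2M2+M3)/6=-13/6
seg 3: a=-4, c=M3/2=39/10, d=(M4−M3)/(6·3)=-13/30, b=Δ3−h3·(2M3+M4)/6=-112/15
t_q=15/4 → seg 1, τ=3/4; S=0+62/15·τ+29/10·τ²+-121/30·τ³=1939/640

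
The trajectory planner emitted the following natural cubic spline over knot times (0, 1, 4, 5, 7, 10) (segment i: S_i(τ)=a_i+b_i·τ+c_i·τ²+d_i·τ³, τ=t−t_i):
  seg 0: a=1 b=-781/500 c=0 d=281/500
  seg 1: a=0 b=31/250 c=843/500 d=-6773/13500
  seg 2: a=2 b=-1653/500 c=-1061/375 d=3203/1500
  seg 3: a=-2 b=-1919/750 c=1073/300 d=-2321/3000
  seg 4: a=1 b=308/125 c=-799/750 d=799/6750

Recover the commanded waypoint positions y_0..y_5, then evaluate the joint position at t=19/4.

y_0 = S_0(0) = a_0 = 1
y_1 = S_1(0) = a_1 = 0
y_2 = S_2(0) = a_2 = 2
y_3 = S_3(0) = a_3 = -2
y_4 = S_4(0) = a_4 = 1
y_5 = S_4(3) = 2
t_q=19/4 is in segment 2 (τ=3/4); S_2(τ)=-7489/6400

y_0=1 y_1=0 y_2=2 y_3=-2 y_4=1 y_5=2
S(19/4) = -7489/6400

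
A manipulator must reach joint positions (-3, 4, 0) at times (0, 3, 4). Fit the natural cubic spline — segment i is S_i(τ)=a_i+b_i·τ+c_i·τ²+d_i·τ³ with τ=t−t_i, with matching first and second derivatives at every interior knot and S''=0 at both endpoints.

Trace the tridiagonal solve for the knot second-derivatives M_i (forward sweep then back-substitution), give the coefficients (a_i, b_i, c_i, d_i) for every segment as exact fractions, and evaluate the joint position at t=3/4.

  seg 0: a=-3 b=113/24 c=0 d=-19/72
  seg 1: a=4 b=-29/12 c=-19/8 d=19/24
S(3/4) = 215/512

Δ: Δ0=7/3, Δ1=-4
row 1: diag=8, rhs=-38; c'=1/8, d'=-19/4
back: M1=-19/4
M: M0=0, M1=-19/4, M2=0
seg 0: a=-3, c=M0/2=0, d=(M1−M0)/(6·3)=-19/72, b=Δ0−h0·(2M0+M1)/6=113/24
seg 1: a=4, c=M1/2=-19/8, d=(M2−M1)/(6·1)=19/24, b=Δ1−h1·(2M1+M2)/6=-29/12
t_q=3/4 → seg 0, τ=3/4; S=-3+113/24·τ+0·τ²+-19/72·τ³=215/512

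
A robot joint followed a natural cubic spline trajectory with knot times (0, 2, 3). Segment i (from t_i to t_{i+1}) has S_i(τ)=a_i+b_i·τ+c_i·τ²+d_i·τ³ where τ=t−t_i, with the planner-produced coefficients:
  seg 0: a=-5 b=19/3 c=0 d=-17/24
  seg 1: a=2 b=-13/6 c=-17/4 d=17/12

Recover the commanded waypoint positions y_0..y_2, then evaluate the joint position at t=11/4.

y_0=-5 y_1=2 y_2=-3
S(11/4) = -363/256

y_0 = S_0(0) = a_0 = -5
y_1 = S_1(0) = a_1 = 2
y_2 = S_1(1) = -3
t_q=11/4 is in segment 1 (τ=3/4); S_1(τ)=-363/256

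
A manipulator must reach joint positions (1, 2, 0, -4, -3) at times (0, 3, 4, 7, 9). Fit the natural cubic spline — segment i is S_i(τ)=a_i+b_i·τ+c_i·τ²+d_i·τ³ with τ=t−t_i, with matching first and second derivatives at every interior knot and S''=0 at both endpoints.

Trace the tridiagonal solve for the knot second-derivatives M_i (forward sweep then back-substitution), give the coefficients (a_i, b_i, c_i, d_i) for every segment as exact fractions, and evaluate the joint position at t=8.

  seg 0: a=1 b=1373/1116 c=0 d=-1001/10044
  seg 1: a=2 b=-815/558 c=-1001/1116 d=133/372
  seg 2: a=0 b=-2435/1116 c=49/279 d=359/10044
  seg 3: a=-4 b=-91/558 c=185/372 d=-185/2232
S(8) = -2789/744

Δ: Δ0=1/3, Δ1=-2, Δ2=-4/3, Δ3=1/2
row 1: diag=8, rhs=-14; c'=1/8, d'=-7/4
row 2: denom=8−1·1/8=63/8; d'=(4−1·-7/4)/(63/8)=46/63
row 3: denom=10−3·8/21=62/7; d'=(11−3·46/63)/(62/7)=185/186
back: M3=185/186
back: M2=46/63−8/21·185/186=98/279
back: M1=-7/4−1/8·98/279=-1001/558
M: M0=0, M1=-1001/558, M2=98/279, M3=185/186, M4=0
seg 0: a=1, c=M0/2=0, d=(M1−M0)/(6·3)=-1001/10044, b=Δ0−h0·(2M0+M1)/6=1373/1116
seg 1: a=2, c=M1/2=-1001/1116, d=(M2−M1)/(6·1)=133/372, b=Δ1−h1·(2M1+M2)/6=-815/558
seg 2: a=0, c=M2/2=49/279, d=(M3−M2)/(6·3)=359/10044, b=Δ2−h2·(2M2+M3)/6=-2435/1116
seg 3: a=-4, c=M3/2=185/372, d=(M4−M3)/(6·2)=-185/2232, b=Δ3−h3·(2M3+M4)/6=-91/558
t_q=8 → seg 3, τ=1; S=-4+-91/558·τ+185/372·τ²+-185/2232·τ³=-2789/744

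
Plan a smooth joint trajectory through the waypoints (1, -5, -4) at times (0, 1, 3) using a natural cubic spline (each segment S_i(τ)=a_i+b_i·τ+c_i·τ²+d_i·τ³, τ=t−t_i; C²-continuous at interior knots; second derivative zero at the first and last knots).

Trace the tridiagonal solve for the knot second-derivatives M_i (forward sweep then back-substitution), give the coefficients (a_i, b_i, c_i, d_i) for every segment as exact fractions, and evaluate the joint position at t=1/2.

Δ: Δ0=-6, Δ1=1/2
row 1: diag=6, rhs=39; c'=1/3, d'=13/2
back: M1=13/2
M: M0=0, M1=13/2, M2=0
seg 0: a=1, c=M0/2=0, d=(M1−M0)/(6·1)=13/12, b=Δ0−h0·(2M0+M1)/6=-85/12
seg 1: a=-5, c=M1/2=13/4, d=(M2−M1)/(6·2)=-13/24, b=Δ1−h1·(2M1+M2)/6=-23/6
t_q=1/2 → seg 0, τ=1/2; S=1+-85/12·τ+0·τ²+13/12·τ³=-77/32

  seg 0: a=1 b=-85/12 c=0 d=13/12
  seg 1: a=-5 b=-23/6 c=13/4 d=-13/24
S(1/2) = -77/32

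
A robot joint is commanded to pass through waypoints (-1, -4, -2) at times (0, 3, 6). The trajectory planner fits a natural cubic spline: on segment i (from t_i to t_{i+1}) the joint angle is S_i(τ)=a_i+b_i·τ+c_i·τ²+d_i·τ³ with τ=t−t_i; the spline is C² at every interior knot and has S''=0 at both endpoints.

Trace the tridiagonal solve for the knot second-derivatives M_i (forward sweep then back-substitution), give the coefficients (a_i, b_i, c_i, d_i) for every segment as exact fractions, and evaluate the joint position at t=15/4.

  seg 0: a=-1 b=-17/12 c=0 d=5/108
  seg 1: a=-4 b=-1/6 c=5/12 d=-5/108
S(15/4) = -1001/256

Δ: Δ0=-1, Δ1=2/3
row 1: diag=12, rhs=10; c'=1/4, d'=5/6
back: M1=5/6
M: M0=0, M1=5/6, M2=0
seg 0: a=-1, c=M0/2=0, d=(M1−M0)/(6·3)=5/108, b=Δ0−h0·(2M0+M1)/6=-17/12
seg 1: a=-4, c=M1/2=5/12, d=(M2−M1)/(6·3)=-5/108, b=Δ1−h1·(2M1+M2)/6=-1/6
t_q=15/4 → seg 1, τ=3/4; S=-4+-1/6·τ+5/12·τ²+-5/108·τ³=-1001/256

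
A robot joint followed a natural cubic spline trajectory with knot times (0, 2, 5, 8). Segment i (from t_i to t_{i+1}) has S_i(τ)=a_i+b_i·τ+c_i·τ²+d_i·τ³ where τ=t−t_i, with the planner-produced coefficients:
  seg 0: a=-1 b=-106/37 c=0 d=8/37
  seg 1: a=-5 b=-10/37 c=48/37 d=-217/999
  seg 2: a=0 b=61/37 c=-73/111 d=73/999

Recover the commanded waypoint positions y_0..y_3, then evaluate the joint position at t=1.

y_0=-1 y_1=-5 y_2=0 y_3=1
S(1) = -135/37

y_0 = S_0(0) = a_0 = -1
y_1 = S_1(0) = a_1 = -5
y_2 = S_2(0) = a_2 = 0
y_3 = S_2(3) = 1
t_q=1 is in segment 0 (τ=1); S_0(τ)=-135/37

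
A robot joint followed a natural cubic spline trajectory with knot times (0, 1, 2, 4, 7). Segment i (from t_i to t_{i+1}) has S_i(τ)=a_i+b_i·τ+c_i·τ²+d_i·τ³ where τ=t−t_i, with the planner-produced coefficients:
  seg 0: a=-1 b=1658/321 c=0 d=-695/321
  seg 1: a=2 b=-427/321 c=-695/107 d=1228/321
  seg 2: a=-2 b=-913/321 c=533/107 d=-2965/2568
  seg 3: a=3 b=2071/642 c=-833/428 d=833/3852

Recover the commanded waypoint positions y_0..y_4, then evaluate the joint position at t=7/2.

y_0=-1 y_1=2 y_2=-2 y_3=3 y_4=1
S(7/2) = 7155/6848

y_0 = S_0(0) = a_0 = -1
y_1 = S_1(0) = a_1 = 2
y_2 = S_2(0) = a_2 = -2
y_3 = S_3(0) = a_3 = 3
y_4 = S_3(3) = 1
t_q=7/2 is in segment 2 (τ=3/2); S_2(τ)=7155/6848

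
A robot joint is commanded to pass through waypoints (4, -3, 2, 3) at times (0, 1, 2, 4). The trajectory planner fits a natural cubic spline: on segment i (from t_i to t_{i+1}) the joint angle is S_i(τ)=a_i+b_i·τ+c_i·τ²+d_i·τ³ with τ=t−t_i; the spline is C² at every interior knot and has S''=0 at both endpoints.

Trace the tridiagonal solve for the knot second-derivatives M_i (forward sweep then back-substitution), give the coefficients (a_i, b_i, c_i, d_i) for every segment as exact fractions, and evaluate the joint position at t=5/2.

  seg 0: a=4 b=-475/46 c=0 d=153/46
  seg 1: a=-3 b=-8/23 c=459/46 d=-213/46
  seg 2: a=2 b=263/46 c=-90/23 d=15/23
S(5/2) = 729/184

Δ: Δ0=-7, Δ1=5, Δ2=1/2
row 1: diag=4, rhs=72; c'=1/4, d'=18
row 2: denom=6−1·1/4=23/4; d'=(-27−1·18)/(23/4)=-180/23
back: M2=-180/23
back: M1=18−1/4·-180/23=459/23
M: M0=0, M1=459/23, M2=-180/23, M3=0
seg 0: a=4, c=M0/2=0, d=(M1−M0)/(6·1)=153/46, b=Δ0−h0·(2M0+M1)/6=-475/46
seg 1: a=-3, c=M1/2=459/46, d=(M2−M1)/(6·1)=-213/46, b=Δ1−h1·(2M1+M2)/6=-8/23
seg 2: a=2, c=M2/2=-90/23, d=(M3−M2)/(6·2)=15/23, b=Δ2−h2·(2M2+M3)/6=263/46
t_q=5/2 → seg 2, τ=1/2; S=2+263/46·τ+-90/23·τ²+15/23·τ³=729/184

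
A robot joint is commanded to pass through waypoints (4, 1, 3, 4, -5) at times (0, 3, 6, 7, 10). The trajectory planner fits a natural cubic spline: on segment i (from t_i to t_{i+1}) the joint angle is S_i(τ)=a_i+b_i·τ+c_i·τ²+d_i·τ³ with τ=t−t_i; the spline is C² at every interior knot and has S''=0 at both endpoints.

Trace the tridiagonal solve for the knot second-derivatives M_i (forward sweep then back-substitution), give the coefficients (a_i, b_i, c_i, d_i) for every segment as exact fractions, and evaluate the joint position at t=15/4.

  seg 0: a=4 b=-313/228 c=0 d=85/2052
  seg 1: a=1 b=-29/114 c=85/228 d=-5/228
  seg 2: a=3 b=317/228 c=10/57 d=-43/76
  seg 3: a=4 b=5/114 c=-347/228 d=347/2052
S(15/4) = 4911/4864

Δ: Δ0=-1, Δ1=2/3, Δ2=1, Δ3=-3
row 1: diag=12, rhs=10; c'=1/4, d'=5/6
row 2: denom=8−3·1/4=29/4; d'=(2−3·5/6)/(29/4)=-2/29
row 3: denom=8−1·4/29=228/29; d'=(-24−1·-2/29)/(228/29)=-347/114
back: M3=-347/114
back: M2=-2/29−4/29·-347/114=20/57
back: M1=5/6−1/4·20/57=85/114
M: M0=0, M1=85/114, M2=20/57, M3=-347/114, M4=0
seg 0: a=4, c=M0/2=0, d=(M1−M0)/(6·3)=85/2052, b=Δ0−h0·(2M0+M1)/6=-313/228
seg 1: a=1, c=M1/2=85/228, d=(M2−M1)/(6·3)=-5/228, b=Δ1−h1·(2M1+M2)/6=-29/114
seg 2: a=3, c=M2/2=10/57, d=(M3−M2)/(6·1)=-43/76, b=Δ2−h2·(2M2+M3)/6=317/228
seg 3: a=4, c=M3/2=-347/228, d=(M4−M3)/(6·3)=347/2052, b=Δ3−h3·(2M3+M4)/6=5/114
t_q=15/4 → seg 1, τ=3/4; S=1+-29/114·τ+85/228·τ²+-5/228·τ³=4911/4864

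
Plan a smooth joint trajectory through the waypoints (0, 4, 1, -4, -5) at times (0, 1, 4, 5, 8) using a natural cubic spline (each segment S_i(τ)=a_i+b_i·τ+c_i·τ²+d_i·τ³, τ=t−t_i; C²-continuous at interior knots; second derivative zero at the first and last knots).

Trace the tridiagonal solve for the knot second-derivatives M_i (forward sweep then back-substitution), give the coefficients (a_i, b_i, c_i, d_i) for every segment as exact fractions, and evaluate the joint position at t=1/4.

  seg 0: a=0 b=1933/432 c=0 d=-205/432
  seg 1: a=4 b=659/216 c=-205/144 d=95/3888
  seg 2: a=1 b=-2087/432 c=-65/54 d=149/144
  seg 3: a=-4 b=-893/216 c=821/432 d=-821/3888
S(1/4) = 10241/9216

Δ: Δ0=4, Δ1=-1, Δ2=-5, Δ3=-1/3
row 1: diag=8, rhs=-30; c'=3/8, d'=-15/4
row 2: denom=8−3·3/8=55/8; d'=(-24−3·-15/4)/(55/8)=-102/55
row 3: denom=8−1·8/55=432/55; d'=(28−1·-102/55)/(432/55)=821/216
back: M3=821/216
back: M2=-102/55−8/55·821/216=-65/27
back: M1=-15/4−3/8·-65/27=-205/72
M: M0=0, M1=-205/72, M2=-65/27, M3=821/216, M4=0
seg 0: a=0, c=M0/2=0, d=(M1−M0)/(6·1)=-205/432, b=Δ0−h0·(2M0+M1)/6=1933/432
seg 1: a=4, c=M1/2=-205/144, d=(M2−M1)/(6·3)=95/3888, b=Δ1−h1·(2M1+M2)/6=659/216
seg 2: a=1, c=M2/2=-65/54, d=(M3−M2)/(6·1)=149/144, b=Δ2−h2·(2M2+M3)/6=-2087/432
seg 3: a=-4, c=M3/2=821/432, d=(M4−M3)/(6·3)=-821/3888, b=Δ3−h3·(2M3+M4)/6=-893/216
t_q=1/4 → seg 0, τ=1/4; S=0+1933/432·τ+0·τ²+-205/432·τ³=10241/9216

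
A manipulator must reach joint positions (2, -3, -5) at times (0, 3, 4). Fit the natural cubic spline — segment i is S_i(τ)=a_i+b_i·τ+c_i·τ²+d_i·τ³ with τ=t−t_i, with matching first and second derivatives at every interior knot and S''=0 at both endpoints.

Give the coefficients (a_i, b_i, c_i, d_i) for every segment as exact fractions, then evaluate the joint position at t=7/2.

  seg 0: a=2 b=-37/24 c=0 d=-1/72
  seg 1: a=-3 b=-23/12 c=-1/8 d=1/24
S(7/2) = -255/64

Δ: Δ0=-5/3, Δ1=-2
row 1: diag=8, rhs=-2; c'=1/8, d'=-1/4
back: M1=-1/4
M: M0=0, M1=-1/4, M2=0
seg 0: a=2, c=M0/2=0, d=(M1−M0)/(6·3)=-1/72, b=Δ0−h0·(2M0+M1)/6=-37/24
seg 1: a=-3, c=M1/2=-1/8, d=(M2−M1)/(6·1)=1/24, b=Δ1−h1·(2M1+M2)/6=-23/12
t_q=7/2 → seg 1, τ=1/2; S=-3+-23/12·τ+-1/8·τ²+1/24·τ³=-255/64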